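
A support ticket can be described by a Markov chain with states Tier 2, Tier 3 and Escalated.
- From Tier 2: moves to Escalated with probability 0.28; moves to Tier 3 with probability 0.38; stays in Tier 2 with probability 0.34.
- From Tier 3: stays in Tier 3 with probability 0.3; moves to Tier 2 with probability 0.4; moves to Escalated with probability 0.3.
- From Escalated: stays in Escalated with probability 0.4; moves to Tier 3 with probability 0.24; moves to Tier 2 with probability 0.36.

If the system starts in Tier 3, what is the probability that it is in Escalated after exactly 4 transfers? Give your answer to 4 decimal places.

0.3252

Propagate the distribution vector 4 transfers from Tier 3.
After 0 transfers: (0.0000, 1.0000, 0.0000)
After 1 transfer: (0.4000, 0.3000, 0.3000)
After 2 transfers: (0.3640, 0.3140, 0.3220)
After 3 transfers: (0.3653, 0.3098, 0.3249)
After 4 transfers: (0.3651, 0.3097, 0.3252)
P(in Escalated after 4 transfers) = 0.3252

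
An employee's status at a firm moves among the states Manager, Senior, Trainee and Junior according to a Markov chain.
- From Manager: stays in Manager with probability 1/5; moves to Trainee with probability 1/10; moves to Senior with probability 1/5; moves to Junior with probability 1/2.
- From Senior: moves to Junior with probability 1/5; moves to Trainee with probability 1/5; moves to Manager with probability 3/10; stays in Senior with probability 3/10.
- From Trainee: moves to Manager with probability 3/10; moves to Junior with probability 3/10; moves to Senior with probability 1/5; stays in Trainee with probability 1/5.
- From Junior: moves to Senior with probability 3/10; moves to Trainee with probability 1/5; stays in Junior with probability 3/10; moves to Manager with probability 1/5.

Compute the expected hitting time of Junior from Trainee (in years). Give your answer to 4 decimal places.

Let t(s) be the expected number of years to first reach Junior from state s, with t(Junior) = 0. Conditioning on the first year:
t(Manager) = 1 + 0.2·t(Manager) + 0.2·t(Senior) + 0.1·t(Trainee)
t(Senior) = 1 + 0.3·t(Manager) + 0.3·t(Senior) + 0.2·t(Trainee)
t(Trainee) = 1 + 0.3·t(Manager) + 0.2·t(Senior) + 0.2·t(Trainee)
Solving: t(Manager) = 2.4620, t(Senior) = 3.3435, t(Trainee) = 3.0091.
Expected years from Trainee to Junior: 3.0091.

3.0091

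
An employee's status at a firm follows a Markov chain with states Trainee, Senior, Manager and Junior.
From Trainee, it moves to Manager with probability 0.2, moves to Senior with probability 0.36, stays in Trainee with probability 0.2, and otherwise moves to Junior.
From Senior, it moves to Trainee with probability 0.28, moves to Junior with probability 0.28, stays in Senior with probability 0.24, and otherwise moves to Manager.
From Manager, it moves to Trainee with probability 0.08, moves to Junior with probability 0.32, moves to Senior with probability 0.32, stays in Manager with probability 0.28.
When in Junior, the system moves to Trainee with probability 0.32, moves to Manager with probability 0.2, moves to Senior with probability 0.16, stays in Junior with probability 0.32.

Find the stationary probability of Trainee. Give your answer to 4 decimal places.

Let the stationary distribution be π with π = πP and π_1 + π_2 + π_3 + π_4 = 1.
π_1 = 0.2·π_1 + 0.28·π_2 + 0.08·π_3 + 0.32·π_4
π_2 = 0.36·π_1 + 0.24·π_2 + 0.32·π_3 + 0.16·π_4
π_3 = 0.2·π_1 + 0.2·π_2 + 0.28·π_3 + 0.2·π_4
Solving with the normalization constraint gives π = (0.2298, 0.2617, 0.2174, 0.2912).
So the stationary probability of Trainee is 0.2298.

0.2298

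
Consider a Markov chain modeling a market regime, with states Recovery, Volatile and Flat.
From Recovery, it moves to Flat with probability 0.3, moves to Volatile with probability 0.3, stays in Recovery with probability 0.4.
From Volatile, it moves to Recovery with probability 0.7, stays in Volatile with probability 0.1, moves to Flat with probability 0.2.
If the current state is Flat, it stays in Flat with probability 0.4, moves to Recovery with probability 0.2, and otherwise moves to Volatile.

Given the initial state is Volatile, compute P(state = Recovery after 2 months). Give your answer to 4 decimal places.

0.3900

Sum over the intermediate state after 1 month:
P = P(Volatile→Recovery)·P(Recovery→Recovery) + P(Volatile→Volatile)·P(Volatile→Recovery) + P(Volatile→Flat)·P(Flat→Recovery)
  = 0.7×0.4 + 0.1×0.7 + 0.2×0.2
  = 0.2800 + 0.0700 + 0.0400 = 0.3900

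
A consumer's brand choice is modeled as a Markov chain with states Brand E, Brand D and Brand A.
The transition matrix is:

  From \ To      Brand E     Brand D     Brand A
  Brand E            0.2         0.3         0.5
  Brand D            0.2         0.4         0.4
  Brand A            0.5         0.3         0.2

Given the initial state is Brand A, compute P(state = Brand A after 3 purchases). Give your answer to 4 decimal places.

0.3440

Propagate the distribution vector 3 purchases from Brand A.
After 0 purchases: (0.0000, 0.0000, 1.0000)
After 1 purchase: (0.5000, 0.3000, 0.2000)
After 2 purchases: (0.2600, 0.3300, 0.4100)
After 3 purchases: (0.3230, 0.3330, 0.3440)
P(in Brand A after 3 purchases) = 0.3440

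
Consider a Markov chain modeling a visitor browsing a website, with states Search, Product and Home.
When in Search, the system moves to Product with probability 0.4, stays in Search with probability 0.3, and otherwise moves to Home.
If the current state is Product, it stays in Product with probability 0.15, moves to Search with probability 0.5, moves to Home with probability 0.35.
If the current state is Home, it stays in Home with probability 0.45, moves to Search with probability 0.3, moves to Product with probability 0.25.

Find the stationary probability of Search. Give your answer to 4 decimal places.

Let the stationary distribution be π with π = πP and π_1 + π_2 + π_3 = 1.
π_1 = 0.3·π_1 + 0.5·π_2 + 0.3·π_3
π_2 = 0.4·π_1 + 0.15·π_2 + 0.25·π_3
Solving with the normalization constraint gives π = (0.3551, 0.2757, 0.3692).
So the stationary probability of Search is 0.3551.

0.3551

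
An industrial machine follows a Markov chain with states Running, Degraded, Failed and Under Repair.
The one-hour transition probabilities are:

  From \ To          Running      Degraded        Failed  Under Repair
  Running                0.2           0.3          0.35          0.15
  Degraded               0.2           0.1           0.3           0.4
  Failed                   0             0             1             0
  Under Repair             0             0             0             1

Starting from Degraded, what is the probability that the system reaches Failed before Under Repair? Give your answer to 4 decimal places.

Let h(s) be the probability of absorption at Failed starting from transient state s. Then h(Failed) = 1 and h(Under Repair) = 0. By first-step analysis:
h(Running) = 0.2·h(Running) + 0.3·h(Degraded) + 0.35·1 + 0.15·0
h(Degraded) = 0.2·h(Running) + 0.1·h(Degraded) + 0.3·1 + 0.4·0
Solving: h(Running) = 0.6136, h(Degraded) = 0.4697.
Starting from Degraded, the probability is 0.4697.

0.4697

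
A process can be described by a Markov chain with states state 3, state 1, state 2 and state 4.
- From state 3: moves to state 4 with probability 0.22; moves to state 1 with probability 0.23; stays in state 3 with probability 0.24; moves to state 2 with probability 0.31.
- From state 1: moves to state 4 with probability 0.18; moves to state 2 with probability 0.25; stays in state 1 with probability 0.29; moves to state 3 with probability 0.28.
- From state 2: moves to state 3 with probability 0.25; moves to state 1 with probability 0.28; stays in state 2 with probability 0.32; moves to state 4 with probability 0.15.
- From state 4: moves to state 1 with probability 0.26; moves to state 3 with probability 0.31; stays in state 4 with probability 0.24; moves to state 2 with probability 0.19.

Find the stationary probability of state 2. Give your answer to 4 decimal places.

0.2735

Let the stationary distribution be π with π = πP and π_1 + π_2 + π_3 + π_4 = 1.
π_1 = 0.24·π_1 + 0.28·π_2 + 0.25·π_3 + 0.31·π_4
π_2 = 0.23·π_1 + 0.29·π_2 + 0.28·π_3 + 0.26·π_4
π_3 = 0.31·π_1 + 0.25·π_2 + 0.32·π_3 + 0.19·π_4
Solving with the normalization constraint gives π = (0.2669, 0.2654, 0.2735, 0.1941).
So the stationary probability of state 2 is 0.2735.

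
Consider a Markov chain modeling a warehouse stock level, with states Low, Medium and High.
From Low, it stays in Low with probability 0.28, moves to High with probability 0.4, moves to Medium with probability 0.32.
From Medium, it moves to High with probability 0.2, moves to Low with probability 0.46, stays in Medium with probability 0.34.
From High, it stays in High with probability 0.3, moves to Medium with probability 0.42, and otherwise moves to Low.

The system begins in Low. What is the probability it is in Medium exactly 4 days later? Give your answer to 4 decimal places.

0.3569

Propagate the distribution vector 4 days from Low.
After 0 days: (1.0000, 0.0000, 0.0000)
After 1 day: (0.2800, 0.3200, 0.4000)
After 2 days: (0.3376, 0.3664, 0.2960)
After 3 days: (0.3460, 0.3569, 0.2971)
After 4 days: (0.3442, 0.3569, 0.2989)
P(in Medium after 4 days) = 0.3569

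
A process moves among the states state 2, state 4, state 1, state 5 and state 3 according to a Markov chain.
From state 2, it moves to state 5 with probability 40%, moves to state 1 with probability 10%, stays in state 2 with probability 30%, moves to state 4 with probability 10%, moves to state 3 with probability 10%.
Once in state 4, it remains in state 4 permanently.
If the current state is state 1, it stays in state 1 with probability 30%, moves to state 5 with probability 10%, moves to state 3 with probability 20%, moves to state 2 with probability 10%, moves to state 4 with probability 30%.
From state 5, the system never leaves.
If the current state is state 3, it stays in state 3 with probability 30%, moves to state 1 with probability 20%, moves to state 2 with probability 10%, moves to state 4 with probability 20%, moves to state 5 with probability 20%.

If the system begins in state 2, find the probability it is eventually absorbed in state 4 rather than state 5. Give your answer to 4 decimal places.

Let h(s) be the probability of absorption at state 4 starting from transient state s. Then h(state 4) = 1 and h(state 5) = 0. By first-step analysis:
h(state 2) = 0.3·h(state 2) + 0.1·1 + 0.1·h(state 1) + 0.4·0 + 0.1·h(state 3)
h(state 1) = 0.1·h(state 2) + 0.3·1 + 0.3·h(state 1) + 0.1·0 + 0.2·h(state 3)
h(state 3) = 0.1·h(state 2) + 0.2·1 + 0.2·h(state 1) + 0.2·0 + 0.3·h(state 3)
Solving: h(state 2) = 0.3030, h(state 1) = 0.6162, h(state 3) = 0.5051.
Starting from state 2, the probability is 0.3030.

0.3030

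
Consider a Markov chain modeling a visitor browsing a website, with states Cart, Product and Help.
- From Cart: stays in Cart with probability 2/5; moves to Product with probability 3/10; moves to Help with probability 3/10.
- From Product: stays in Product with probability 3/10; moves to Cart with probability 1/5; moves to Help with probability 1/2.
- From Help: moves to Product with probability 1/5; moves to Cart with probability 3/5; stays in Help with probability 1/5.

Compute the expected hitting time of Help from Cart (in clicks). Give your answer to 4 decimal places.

Let t(s) be the expected number of clicks to first reach Help from state s, with t(Help) = 0. Conditioning on the first click:
t(Cart) = 1 + 0.4·t(Cart) + 0.3·t(Product)
t(Product) = 1 + 0.2·t(Cart) + 0.3·t(Product)
Solving: t(Cart) = 2.7778, t(Product) = 2.2222.
Expected clicks from Cart to Help: 2.7778.

2.7778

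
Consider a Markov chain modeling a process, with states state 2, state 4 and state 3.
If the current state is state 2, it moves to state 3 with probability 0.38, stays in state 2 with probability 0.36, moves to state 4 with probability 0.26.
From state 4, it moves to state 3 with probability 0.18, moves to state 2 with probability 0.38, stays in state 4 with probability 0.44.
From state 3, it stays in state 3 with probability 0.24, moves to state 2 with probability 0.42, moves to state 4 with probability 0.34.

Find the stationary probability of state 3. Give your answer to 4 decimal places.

0.2730

Let the stationary distribution be π with π = πP and π_1 + π_2 + π_3 = 1.
π_1 = 0.36·π_1 + 0.38·π_2 + 0.42·π_3
π_2 = 0.26·π_1 + 0.44·π_2 + 0.34·π_3
Solving with the normalization constraint gives π = (0.3833, 0.3437, 0.2730).
So the stationary probability of state 3 is 0.2730.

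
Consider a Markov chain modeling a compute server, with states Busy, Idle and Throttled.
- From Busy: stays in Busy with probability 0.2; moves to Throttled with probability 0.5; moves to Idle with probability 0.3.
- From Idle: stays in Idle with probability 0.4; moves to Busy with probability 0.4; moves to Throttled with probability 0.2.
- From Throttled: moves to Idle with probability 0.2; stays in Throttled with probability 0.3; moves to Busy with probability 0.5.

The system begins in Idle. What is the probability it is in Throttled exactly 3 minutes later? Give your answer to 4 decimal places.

Propagate the distribution vector 3 minutes from Idle.
After 0 minutes: (0.0000, 1.0000, 0.0000)
After 1 minute: (0.4000, 0.4000, 0.2000)
After 2 minutes: (0.3400, 0.3200, 0.3400)
After 3 minutes: (0.3660, 0.2980, 0.3360)
P(in Throttled after 3 minutes) = 0.3360

0.3360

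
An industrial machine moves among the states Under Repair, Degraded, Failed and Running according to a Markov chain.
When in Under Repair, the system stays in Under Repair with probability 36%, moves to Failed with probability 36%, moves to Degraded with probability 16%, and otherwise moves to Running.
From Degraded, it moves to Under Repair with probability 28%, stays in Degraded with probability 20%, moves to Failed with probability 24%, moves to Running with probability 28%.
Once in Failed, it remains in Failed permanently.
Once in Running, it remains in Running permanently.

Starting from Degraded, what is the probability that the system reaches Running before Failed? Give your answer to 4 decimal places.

Let h(s) be the probability of absorption at Running starting from transient state s. Then h(Running) = 1 and h(Failed) = 0. By first-step analysis:
h(Under Repair) = 0.36·h(Under Repair) + 0.16·h(Degraded) + 0.36·0 + 0.12·1
h(Degraded) = 0.28·h(Under Repair) + 0.2·h(Degraded) + 0.24·0 + 0.28·1
Solving: h(Under Repair) = 0.3014, h(Degraded) = 0.4555.
Starting from Degraded, the probability is 0.4555.

0.4555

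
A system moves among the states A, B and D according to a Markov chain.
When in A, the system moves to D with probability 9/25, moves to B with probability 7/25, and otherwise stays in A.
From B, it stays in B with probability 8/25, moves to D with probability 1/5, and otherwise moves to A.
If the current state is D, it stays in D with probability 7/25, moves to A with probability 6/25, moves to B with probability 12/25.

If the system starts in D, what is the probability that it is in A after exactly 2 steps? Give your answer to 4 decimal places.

0.3840

Sum over the intermediate state after 1 step:
P = P(D→A)·P(A→A) + P(D→B)·P(B→A) + P(D→D)·P(D→A)
  = 0.24×0.36 + 0.48×0.48 + 0.28×0.24
  = 0.0864 + 0.2304 + 0.0672 = 0.3840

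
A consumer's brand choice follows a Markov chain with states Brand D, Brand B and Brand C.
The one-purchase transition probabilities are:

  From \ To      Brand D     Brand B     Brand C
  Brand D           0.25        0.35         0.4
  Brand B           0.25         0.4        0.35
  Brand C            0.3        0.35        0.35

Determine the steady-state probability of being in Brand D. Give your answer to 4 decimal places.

Let the stationary distribution be π with π = πP and π_1 + π_2 + π_3 = 1.
π_1 = 0.25·π_1 + 0.25·π_2 + 0.3·π_3
π_2 = 0.35·π_1 + 0.4·π_2 + 0.35·π_3
Solving with the normalization constraint gives π = (0.2682, 0.3684, 0.3634).
So the stationary probability of Brand D is 0.2682.

0.2682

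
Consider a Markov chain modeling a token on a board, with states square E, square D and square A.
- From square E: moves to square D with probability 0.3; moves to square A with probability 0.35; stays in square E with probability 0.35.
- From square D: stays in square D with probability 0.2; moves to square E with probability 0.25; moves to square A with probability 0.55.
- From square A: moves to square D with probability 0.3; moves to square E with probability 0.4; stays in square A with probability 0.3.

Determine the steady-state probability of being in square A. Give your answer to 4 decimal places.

0.3853

Let the stationary distribution be π with π = πP and π_1 + π_2 + π_3 = 1.
π_1 = 0.35·π_1 + 0.25·π_2 + 0.4·π_3
π_2 = 0.3·π_1 + 0.2·π_2 + 0.3·π_3
Solving with the normalization constraint gives π = (0.3420, 0.2727, 0.3853).
So the stationary probability of square A is 0.3853.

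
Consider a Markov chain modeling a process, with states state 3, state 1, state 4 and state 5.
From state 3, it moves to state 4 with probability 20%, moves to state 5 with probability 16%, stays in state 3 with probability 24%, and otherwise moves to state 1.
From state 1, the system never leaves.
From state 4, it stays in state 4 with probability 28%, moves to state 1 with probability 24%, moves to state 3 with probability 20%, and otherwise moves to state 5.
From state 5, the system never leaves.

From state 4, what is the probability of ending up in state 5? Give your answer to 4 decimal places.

Let h(s) be the probability of absorption at state 5 starting from transient state s. Then h(state 5) = 1 and h(state 1) = 0. By first-step analysis:
h(state 3) = 0.24·h(state 3) + 0.4·0 + 0.2·h(state 4) + 0.16·1
h(state 4) = 0.2·h(state 3) + 0.24·0 + 0.28·h(state 4) + 0.28·1
Solving: h(state 3) = 0.3375, h(state 4) = 0.4826.
Starting from state 4, the probability is 0.4826.

0.4826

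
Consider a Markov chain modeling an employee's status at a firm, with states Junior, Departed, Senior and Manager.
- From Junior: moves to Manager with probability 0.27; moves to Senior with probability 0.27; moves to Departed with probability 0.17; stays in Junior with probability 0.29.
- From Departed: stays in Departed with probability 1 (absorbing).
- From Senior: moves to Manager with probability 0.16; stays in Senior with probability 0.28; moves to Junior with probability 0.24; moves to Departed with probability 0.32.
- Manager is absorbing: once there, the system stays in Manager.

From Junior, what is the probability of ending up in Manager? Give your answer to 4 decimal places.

Let h(s) be the probability of absorption at Manager starting from transient state s. Then h(Manager) = 1 and h(Departed) = 0. By first-step analysis:
h(Junior) = 0.29·h(Junior) + 0.17·0 + 0.27·h(Senior) + 0.27·1
h(Senior) = 0.24·h(Junior) + 0.32·0 + 0.28·h(Senior) + 0.16·1
Solving: h(Junior) = 0.5323, h(Senior) = 0.3996.
Starting from Junior, the probability is 0.5323.

0.5323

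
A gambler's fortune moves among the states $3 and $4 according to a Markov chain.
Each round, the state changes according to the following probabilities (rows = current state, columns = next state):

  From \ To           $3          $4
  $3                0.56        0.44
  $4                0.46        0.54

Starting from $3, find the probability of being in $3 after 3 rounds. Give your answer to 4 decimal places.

Propagate the distribution vector 3 rounds from $3.
After 0 rounds: (1.0000, 0.0000)
After 1 round: (0.5600, 0.4400)
After 2 rounds: (0.5160, 0.4840)
After 3 rounds: (0.5116, 0.4884)
P(in $3 after 3 rounds) = 0.5116

0.5116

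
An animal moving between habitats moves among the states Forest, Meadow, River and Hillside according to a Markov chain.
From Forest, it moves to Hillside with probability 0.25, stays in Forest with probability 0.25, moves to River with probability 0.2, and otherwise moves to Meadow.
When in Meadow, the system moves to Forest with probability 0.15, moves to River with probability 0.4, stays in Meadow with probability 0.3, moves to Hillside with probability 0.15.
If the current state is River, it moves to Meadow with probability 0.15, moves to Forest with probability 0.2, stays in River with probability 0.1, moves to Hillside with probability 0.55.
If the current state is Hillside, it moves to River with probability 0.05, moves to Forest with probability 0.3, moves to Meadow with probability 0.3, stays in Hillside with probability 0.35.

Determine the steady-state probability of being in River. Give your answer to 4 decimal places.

Let the stationary distribution be π with π = πP and π_1 + π_2 + π_3 + π_4 = 1.
π_1 = 0.25·π_1 + 0.15·π_2 + 0.2·π_3 + 0.3·π_4
π_2 = 0.3·π_1 + 0.3·π_2 + 0.15·π_3 + 0.3·π_4
π_3 = 0.2·π_1 + 0.4·π_2 + 0.1·π_3 + 0.05·π_4
Solving with the normalization constraint gives π = (0.2289, 0.2717, 0.1889, 0.3105).
So the stationary probability of River is 0.1889.

0.1889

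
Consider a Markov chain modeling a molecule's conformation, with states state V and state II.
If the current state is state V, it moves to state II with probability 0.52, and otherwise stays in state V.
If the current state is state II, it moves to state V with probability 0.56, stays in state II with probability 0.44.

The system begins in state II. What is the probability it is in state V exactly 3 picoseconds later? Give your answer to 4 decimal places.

Propagate the distribution vector 3 picoseconds from state II.
After 0 picoseconds: (0.0000, 1.0000)
After 1 picosecond: (0.5600, 0.4400)
After 2 picoseconds: (0.5152, 0.4848)
After 3 picoseconds: (0.5188, 0.4812)
P(in state V after 3 picoseconds) = 0.5188

0.5188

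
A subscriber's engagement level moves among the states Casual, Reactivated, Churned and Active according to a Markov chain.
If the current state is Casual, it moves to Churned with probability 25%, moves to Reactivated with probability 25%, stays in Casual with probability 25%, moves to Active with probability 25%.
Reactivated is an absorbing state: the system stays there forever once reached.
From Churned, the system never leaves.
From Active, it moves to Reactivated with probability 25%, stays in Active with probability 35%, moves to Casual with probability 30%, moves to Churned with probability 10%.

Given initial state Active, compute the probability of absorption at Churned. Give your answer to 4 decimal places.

0.3636

Let h(s) be the probability of absorption at Churned starting from transient state s. Then h(Churned) = 1 and h(Reactivated) = 0. By first-step analysis:
h(Casual) = 0.25·h(Casual) + 0.25·0 + 0.25·1 + 0.25·h(Active)
h(Active) = 0.3·h(Casual) + 0.25·0 + 0.1·1 + 0.35·h(Active)
Solving: h(Casual) = 0.4545, h(Active) = 0.3636.
Starting from Active, the probability is 0.3636.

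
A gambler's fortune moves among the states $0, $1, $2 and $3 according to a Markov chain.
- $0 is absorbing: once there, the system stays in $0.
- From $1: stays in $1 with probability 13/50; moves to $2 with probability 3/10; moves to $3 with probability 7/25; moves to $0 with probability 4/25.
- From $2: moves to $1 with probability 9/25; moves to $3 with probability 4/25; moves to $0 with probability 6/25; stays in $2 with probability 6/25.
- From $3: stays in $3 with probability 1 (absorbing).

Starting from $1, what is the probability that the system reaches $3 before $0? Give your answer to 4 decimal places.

0.5739

Let h(s) be the probability of absorption at $3 starting from transient state s. Then h($3) = 1 and h($0) = 0. By first-step analysis:
h($1) = 0.16·0 + 0.26·h($1) + 0.3·h($2) + 0.28·1
h($2) = 0.24·0 + 0.36·h($1) + 0.24·h($2) + 0.16·1
Solving: h($1) = 0.5739, h($2) = 0.4824.
Starting from $1, the probability is 0.5739.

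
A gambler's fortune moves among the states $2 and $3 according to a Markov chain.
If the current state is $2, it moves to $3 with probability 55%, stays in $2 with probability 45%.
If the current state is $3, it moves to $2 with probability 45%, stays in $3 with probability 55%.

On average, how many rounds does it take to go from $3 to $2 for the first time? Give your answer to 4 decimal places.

2.2222

Let t(s) be the expected number of rounds to first reach $2 from state s, with t($2) = 0. Conditioning on the first round:
t($3) = 1 + 0.55·t($3)
Solving: t($3) = 2.2222.
Expected rounds from $3 to $2: 2.2222.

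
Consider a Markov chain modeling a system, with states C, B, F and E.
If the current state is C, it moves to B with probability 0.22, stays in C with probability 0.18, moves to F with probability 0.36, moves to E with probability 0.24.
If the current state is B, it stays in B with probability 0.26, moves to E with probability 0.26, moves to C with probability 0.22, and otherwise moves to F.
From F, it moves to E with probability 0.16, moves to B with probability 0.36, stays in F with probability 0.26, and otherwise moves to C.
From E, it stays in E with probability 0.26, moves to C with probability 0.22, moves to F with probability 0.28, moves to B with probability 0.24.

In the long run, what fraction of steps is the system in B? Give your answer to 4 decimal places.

Let the stationary distribution be π with π = πP and π_1 + π_2 + π_3 + π_4 = 1.
π_1 = 0.18·π_1 + 0.22·π_2 + 0.22·π_3 + 0.22·π_4
π_2 = 0.22·π_1 + 0.26·π_2 + 0.36·π_3 + 0.24·π_4
π_3 = 0.36·π_1 + 0.26·π_2 + 0.26·π_3 + 0.28·π_4
Solving with the normalization constraint gives π = (0.2115, 0.2756, 0.2857, 0.2272).
So the stationary probability of B is 0.2756.

0.2756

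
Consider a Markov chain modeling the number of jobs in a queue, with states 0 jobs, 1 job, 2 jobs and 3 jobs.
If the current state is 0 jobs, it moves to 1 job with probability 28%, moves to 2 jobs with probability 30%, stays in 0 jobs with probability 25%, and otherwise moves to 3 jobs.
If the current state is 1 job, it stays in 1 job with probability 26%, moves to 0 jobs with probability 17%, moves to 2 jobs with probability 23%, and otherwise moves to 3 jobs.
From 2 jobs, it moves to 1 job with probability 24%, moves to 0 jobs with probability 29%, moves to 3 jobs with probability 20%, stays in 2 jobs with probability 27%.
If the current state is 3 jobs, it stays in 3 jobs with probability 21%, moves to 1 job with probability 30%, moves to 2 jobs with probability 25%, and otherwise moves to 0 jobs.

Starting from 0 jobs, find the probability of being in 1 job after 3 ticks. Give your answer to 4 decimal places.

0.2688

Propagate the distribution vector 3 ticks from 0 jobs.
After 0 ticks: (1.0000, 0.0000, 0.0000, 0.0000)
After 1 tick: (0.2500, 0.2800, 0.3000, 0.1700)
After 2 ticks: (0.2379, 0.2658, 0.2629, 0.2334)
After 3 ticks: (0.2369, 0.2688, 0.2618, 0.2324)
P(in 1 job after 3 ticks) = 0.2688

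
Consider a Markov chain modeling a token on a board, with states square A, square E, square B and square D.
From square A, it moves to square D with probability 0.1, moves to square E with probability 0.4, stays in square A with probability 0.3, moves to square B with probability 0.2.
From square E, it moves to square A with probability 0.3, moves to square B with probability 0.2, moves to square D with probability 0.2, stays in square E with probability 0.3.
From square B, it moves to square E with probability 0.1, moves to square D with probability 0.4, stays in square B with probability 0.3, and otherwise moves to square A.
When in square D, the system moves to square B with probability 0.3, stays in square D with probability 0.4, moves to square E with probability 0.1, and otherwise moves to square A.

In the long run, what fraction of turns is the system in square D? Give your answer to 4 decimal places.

Let the stationary distribution be π with π = πP and π_1 + π_2 + π_3 + π_4 = 1.
π_1 = 0.3·π_1 + 0.3·π_2 + 0.2·π_3 + 0.2·π_4
π_2 = 0.4·π_1 + 0.3·π_2 + 0.1·π_3 + 0.1·π_4
π_3 = 0.2·π_1 + 0.2·π_2 + 0.3·π_3 + 0.3·π_4
Solving with the normalization constraint gives π = (0.2464, 0.2174, 0.2536, 0.2826).
So the stationary probability of square D is 0.2826.

0.2826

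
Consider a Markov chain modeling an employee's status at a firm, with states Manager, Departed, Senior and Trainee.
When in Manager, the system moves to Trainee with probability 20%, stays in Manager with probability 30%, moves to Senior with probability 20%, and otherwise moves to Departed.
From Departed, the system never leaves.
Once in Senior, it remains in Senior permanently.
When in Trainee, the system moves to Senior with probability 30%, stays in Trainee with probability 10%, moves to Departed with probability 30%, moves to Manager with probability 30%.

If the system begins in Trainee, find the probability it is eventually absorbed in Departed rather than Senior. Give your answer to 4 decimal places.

Let h(s) be the probability of absorption at Departed starting from transient state s. Then h(Departed) = 1 and h(Senior) = 0. By first-step analysis:
h(Manager) = 0.3·h(Manager) + 0.3·1 + 0.2·0 + 0.2·h(Trainee)
h(Trainee) = 0.3·h(Manager) + 0.3·1 + 0.3·0 + 0.1·h(Trainee)
Solving: h(Manager) = 0.5789, h(Trainee) = 0.5263.
Starting from Trainee, the probability is 0.5263.

0.5263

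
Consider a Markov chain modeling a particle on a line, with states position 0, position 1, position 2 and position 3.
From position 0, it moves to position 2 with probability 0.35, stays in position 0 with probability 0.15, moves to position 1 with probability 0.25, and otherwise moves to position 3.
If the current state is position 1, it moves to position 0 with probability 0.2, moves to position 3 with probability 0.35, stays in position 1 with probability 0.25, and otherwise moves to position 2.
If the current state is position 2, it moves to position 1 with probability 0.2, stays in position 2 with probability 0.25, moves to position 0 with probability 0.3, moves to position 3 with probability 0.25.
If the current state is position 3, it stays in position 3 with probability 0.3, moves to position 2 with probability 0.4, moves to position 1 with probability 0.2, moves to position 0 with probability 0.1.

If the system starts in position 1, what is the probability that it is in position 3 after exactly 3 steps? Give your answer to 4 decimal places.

Propagate the distribution vector 3 steps from position 1.
After 0 steps: (0.0000, 1.0000, 0.0000, 0.0000)
After 1 step: (0.2000, 0.2500, 0.2000, 0.3500)
After 2 steps: (0.1750, 0.2225, 0.3100, 0.2925)
After 3 steps: (0.1930, 0.2199, 0.3003, 0.2869)
P(in position 3 after 3 steps) = 0.2869

0.2869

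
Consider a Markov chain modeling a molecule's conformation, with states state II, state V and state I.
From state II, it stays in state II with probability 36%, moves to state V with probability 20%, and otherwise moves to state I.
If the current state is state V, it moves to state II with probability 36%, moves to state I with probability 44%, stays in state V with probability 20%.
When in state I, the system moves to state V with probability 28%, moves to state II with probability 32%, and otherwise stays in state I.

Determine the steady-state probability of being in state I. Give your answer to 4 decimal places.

0.4231

Let the stationary distribution be π with π = πP and π_1 + π_2 + π_3 = 1.
π_1 = 0.36·π_1 + 0.36·π_2 + 0.32·π_3
π_2 = 0.2·π_1 + 0.2·π_2 + 0.28·π_3
Solving with the normalization constraint gives π = (0.3431, 0.2338, 0.4231).
So the stationary probability of state I is 0.4231.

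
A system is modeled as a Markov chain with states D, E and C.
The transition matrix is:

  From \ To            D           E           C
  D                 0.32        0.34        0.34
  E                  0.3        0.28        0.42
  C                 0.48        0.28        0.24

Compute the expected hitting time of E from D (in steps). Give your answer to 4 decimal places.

Let t(s) be the expected number of steps to first reach E from state s, with t(E) = 0. Conditioning on the first step:
t(D) = 1 + 0.32·t(D) + 0.34·t(C)
t(C) = 1 + 0.48·t(D) + 0.24·t(C)
Solving: t(D) = 3.1109, t(C) = 3.2805.
Expected steps from D to E: 3.1109.

3.1109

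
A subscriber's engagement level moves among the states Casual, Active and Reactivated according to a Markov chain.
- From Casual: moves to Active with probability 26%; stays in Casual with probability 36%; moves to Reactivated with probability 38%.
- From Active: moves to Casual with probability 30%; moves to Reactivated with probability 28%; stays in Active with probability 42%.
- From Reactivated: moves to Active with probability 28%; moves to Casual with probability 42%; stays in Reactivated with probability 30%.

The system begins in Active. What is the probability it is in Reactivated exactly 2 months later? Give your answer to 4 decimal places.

Sum over the intermediate state after 1 month:
P = P(Active→Casual)·P(Casual→Reactivated) + P(Active→Active)·P(Active→Reactivated) + P(Active→Reactivated)·P(Reactivated→Reactivated)
  = 0.3×0.38 + 0.42×0.28 + 0.28×0.3
  = 0.1140 + 0.1176 + 0.0840 = 0.3156

0.3156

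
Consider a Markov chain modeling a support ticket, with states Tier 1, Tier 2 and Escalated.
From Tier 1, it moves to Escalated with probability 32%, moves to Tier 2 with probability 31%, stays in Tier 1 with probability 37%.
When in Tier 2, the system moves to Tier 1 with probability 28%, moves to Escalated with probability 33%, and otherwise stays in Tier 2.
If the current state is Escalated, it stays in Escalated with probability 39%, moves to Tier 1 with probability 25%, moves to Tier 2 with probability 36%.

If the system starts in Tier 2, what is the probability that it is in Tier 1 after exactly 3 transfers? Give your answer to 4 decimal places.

Propagate the distribution vector 3 transfers from Tier 2.
After 0 transfers: (0.0000, 1.0000, 0.0000)
After 1 transfer: (0.2800, 0.3900, 0.3300)
After 2 transfers: (0.2953, 0.3577, 0.3470)
After 3 transfers: (0.2962, 0.3560, 0.3479)
P(in Tier 1 after 3 transfers) = 0.2962

0.2962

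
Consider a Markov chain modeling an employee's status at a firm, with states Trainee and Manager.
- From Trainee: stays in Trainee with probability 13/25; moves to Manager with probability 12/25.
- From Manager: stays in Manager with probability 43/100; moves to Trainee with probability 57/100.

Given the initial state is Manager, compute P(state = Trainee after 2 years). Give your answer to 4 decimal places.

Sum over the intermediate state after 1 year:
P = P(Manager→Trainee)·P(Trainee→Trainee) + P(Manager→Manager)·P(Manager→Trainee)
  = 0.57×0.52 + 0.43×0.57
  = 0.2964 + 0.2451 = 0.5415

0.5415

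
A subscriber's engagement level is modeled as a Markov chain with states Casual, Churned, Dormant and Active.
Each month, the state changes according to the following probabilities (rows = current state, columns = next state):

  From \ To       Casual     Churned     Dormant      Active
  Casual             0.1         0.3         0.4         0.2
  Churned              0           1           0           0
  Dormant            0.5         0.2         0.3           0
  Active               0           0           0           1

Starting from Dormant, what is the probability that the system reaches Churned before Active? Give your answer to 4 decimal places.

Let h(s) be the probability of absorption at Churned starting from transient state s. Then h(Churned) = 1 and h(Active) = 0. By first-step analysis:
h(Casual) = 0.1·h(Casual) + 0.3·1 + 0.4·h(Dormant) + 0.2·0
h(Dormant) = 0.5·h(Casual) + 0.2·1 + 0.3·h(Dormant)
Solving: h(Casual) = 0.6744, h(Dormant) = 0.7674.
Starting from Dormant, the probability is 0.7674.

0.7674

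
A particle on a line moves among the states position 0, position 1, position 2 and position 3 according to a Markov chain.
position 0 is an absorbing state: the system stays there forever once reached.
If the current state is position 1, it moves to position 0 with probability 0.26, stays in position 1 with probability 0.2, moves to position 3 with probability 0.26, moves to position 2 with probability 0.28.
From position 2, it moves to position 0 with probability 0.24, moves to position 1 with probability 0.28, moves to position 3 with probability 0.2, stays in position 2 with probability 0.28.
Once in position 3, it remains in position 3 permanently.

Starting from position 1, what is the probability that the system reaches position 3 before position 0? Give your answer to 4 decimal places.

Let h(s) be the probability of absorption at position 3 starting from transient state s. Then h(position 3) = 1 and h(position 0) = 0. By first-step analysis:
h(position 1) = 0.26·0 + 0.2·h(position 1) + 0.28·h(position 2) + 0.26·1
h(position 2) = 0.24·0 + 0.28·h(position 1) + 0.28·h(position 2) + 0.2·1
Solving: h(position 1) = 0.4887, h(position 2) = 0.4678.
Starting from position 1, the probability is 0.4887.

0.4887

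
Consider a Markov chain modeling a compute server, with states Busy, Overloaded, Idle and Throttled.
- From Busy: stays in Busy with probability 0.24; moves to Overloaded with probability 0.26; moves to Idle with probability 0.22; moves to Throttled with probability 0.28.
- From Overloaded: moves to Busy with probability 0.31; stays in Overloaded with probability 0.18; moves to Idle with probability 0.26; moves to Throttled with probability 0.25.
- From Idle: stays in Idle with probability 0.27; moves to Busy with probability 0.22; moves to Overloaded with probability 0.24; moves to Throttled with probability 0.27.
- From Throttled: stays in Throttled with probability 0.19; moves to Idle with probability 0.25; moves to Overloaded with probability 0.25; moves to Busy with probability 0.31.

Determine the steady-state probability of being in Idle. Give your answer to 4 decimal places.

Let the stationary distribution be π with π = πP and π_1 + π_2 + π_3 + π_4 = 1.
π_1 = 0.24·π_1 + 0.31·π_2 + 0.22·π_3 + 0.31·π_4
π_2 = 0.26·π_1 + 0.18·π_2 + 0.24·π_3 + 0.25·π_4
π_3 = 0.22·π_1 + 0.26·π_2 + 0.27·π_3 + 0.25·π_4
Solving with the normalization constraint gives π = (0.2688, 0.2338, 0.2493, 0.2482).
So the stationary probability of Idle is 0.2493.

0.2493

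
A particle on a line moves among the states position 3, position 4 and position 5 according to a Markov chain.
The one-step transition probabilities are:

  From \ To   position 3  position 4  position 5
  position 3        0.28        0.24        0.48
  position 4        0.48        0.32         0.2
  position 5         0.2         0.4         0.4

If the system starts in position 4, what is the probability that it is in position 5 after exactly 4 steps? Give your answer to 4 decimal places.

0.3600

Propagate the distribution vector 4 steps from position 4.
After 0 steps: (0.0000, 1.0000, 0.0000)
After 1 step: (0.4800, 0.3200, 0.2000)
After 2 steps: (0.3280, 0.2976, 0.3744)
After 3 steps: (0.3096, 0.3237, 0.3667)
After 4 steps: (0.3154, 0.3246, 0.3600)
P(in position 5 after 4 steps) = 0.3600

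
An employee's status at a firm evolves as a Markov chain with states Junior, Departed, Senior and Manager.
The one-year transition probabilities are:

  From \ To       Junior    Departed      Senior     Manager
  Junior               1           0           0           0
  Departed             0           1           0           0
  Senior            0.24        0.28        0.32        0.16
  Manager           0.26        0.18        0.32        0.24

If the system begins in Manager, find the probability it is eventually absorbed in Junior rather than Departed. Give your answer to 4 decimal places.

0.5447

Let h(s) be the probability of absorption at Junior starting from transient state s. Then h(Junior) = 1 and h(Departed) = 0. By first-step analysis:
h(Senior) = 0.24·1 + 0.28·0 + 0.32·h(Senior) + 0.16·h(Manager)
h(Manager) = 0.26·1 + 0.18·0 + 0.32·h(Senior) + 0.24·h(Manager)
Solving: h(Senior) = 0.4811, h(Manager) = 0.5447.
Starting from Manager, the probability is 0.5447.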